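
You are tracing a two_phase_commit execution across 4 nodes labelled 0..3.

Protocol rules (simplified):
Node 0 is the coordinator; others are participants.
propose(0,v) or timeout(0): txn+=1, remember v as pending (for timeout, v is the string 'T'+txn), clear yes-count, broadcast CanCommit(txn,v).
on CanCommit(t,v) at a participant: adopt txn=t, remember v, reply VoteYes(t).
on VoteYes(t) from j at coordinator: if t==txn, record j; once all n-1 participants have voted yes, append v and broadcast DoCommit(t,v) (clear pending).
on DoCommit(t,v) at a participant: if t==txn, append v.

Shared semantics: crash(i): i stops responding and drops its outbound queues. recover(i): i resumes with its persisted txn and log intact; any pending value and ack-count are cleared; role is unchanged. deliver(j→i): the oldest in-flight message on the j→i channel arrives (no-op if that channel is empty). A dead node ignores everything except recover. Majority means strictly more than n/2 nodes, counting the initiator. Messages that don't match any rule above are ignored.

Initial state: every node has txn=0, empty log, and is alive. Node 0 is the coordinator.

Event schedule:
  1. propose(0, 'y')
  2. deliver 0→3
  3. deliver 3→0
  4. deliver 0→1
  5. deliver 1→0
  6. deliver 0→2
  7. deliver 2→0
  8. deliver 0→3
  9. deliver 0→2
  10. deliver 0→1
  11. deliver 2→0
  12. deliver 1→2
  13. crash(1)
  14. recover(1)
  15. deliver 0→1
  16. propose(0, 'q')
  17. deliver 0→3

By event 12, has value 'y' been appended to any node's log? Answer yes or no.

yes

after 1 — propose(0,'y'): n0:coor/t1/[-]
after 2 — deliver 0→3: n3:part/t1/[-]
after 3 — deliver 3→0: ·
after 4 — deliver 0→1: n1:part/t1/[-]
after 5 — deliver 1→0: ·
after 6 — deliver 0→2: n2:part/t1/[-]
after 7 — deliver 2→0: n0:coor/t1/[y]
after 8 — deliver 0→3: n3:part/t1/[y]
after 9 — deliver 0→2: n2:part/t1/[y]
after 10 — deliver 0→1: n1:part/t1/[y]
after 11 — deliver 2→0: ·
after 12 — deliver 1→2: ·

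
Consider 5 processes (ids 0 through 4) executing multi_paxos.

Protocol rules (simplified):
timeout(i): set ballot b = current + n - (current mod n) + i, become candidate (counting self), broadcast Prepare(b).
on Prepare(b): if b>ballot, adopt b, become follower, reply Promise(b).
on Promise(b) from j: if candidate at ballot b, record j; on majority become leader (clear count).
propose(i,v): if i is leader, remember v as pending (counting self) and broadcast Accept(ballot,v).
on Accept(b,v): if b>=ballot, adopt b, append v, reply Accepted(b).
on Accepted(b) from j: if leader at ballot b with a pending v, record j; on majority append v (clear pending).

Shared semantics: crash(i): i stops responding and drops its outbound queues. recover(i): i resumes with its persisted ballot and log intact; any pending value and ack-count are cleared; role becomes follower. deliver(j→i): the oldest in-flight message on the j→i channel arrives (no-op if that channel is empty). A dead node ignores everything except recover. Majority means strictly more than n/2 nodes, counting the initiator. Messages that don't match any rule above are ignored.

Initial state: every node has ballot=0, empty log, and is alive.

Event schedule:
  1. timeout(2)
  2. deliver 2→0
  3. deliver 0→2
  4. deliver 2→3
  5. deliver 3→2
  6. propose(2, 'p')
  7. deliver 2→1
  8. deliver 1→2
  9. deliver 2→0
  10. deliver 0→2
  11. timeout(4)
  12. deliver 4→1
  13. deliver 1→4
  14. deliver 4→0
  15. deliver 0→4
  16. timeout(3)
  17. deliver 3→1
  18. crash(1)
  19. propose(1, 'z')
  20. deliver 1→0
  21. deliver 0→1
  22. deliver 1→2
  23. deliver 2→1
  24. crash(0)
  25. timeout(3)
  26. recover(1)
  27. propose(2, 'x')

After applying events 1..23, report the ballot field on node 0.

e1 timeout(2): 2[cand,b=7,-]
e2 deliver 2→0: 0[foll,b=7,-]
e3 deliver 0→2: ·
e4 deliver 2→3: 3[foll,b=7,-]
e5 deliver 3→2: 2[lead,b=7,-]
e6 propose(2,'p'): ·
e7 deliver 2→1: 1[foll,b=7,-]
e8 deliver 1→2: ·
e9 deliver 2→0: 0[foll,b=7,p]
e10 deliver 0→2: ·
e11 timeout(4): 4[cand,b=9,-]
e12 deliver 4→1: 1[foll,b=9,-]
e13 deliver 1→4: ·
e14 deliver 4→0: 0[foll,b=9,p]
e15 deliver 0→4: 4[lead,b=9,-]
e16 timeout(3): 3[cand,b=13,-]
e17 deliver 3→1: 1[foll,b=13,-]
e18 crash(1): 1[✗foll,b=13,-]
e19 propose(1,'z'): ·
e20 deliver 1→0: ·
e21 deliver 0→1: ·
e22 deliver 1→2: ·
e23 deliver 2→1: ·

9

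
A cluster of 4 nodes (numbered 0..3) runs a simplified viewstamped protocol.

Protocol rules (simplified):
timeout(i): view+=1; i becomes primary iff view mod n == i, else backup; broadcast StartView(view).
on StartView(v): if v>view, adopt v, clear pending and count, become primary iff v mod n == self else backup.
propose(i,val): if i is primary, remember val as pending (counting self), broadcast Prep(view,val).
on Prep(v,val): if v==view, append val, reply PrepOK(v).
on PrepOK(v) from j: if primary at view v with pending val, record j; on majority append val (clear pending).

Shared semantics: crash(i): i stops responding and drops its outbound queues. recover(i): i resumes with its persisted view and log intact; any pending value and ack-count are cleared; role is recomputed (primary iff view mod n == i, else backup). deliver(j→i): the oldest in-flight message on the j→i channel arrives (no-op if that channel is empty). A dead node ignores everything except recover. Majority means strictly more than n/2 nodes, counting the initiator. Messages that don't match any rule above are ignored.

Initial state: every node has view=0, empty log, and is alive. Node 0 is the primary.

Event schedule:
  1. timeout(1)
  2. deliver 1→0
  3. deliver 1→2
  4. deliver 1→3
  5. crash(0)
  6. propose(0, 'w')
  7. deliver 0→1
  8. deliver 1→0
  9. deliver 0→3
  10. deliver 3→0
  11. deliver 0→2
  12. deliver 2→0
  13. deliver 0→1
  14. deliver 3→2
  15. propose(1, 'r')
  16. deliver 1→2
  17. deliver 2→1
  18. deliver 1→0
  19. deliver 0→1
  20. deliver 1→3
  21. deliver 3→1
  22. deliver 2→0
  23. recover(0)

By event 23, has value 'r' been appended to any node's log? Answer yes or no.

1. timeout(1):  <1:prim v1 ->
2. deliver 1→0:  <0:back v1 ->
3. deliver 1→2:  <2:back v1 ->
4. deliver 1→3:  <3:back v1 ->
5. crash(0):  <0:✗back v1 ->
6. propose(0,'w'):  nop
7. deliver 0→1:  nop
8. deliver 1→0:  nop
9. deliver 0→3:  nop
10. deliver 3→0:  nop
11. deliver 0→2:  nop
12. deliver 2→0:  nop
13. deliver 0→1:  nop
14. deliver 3→2:  nop
15. propose(1,'r'):  nop
16. deliver 1→2:  <2:back v1 r>
17. deliver 2→1:  nop
18. deliver 1→0:  nop
19. deliver 0→1:  nop
20. deliver 1→3:  <3:back v1 r>
21. deliver 3→1:  <1:prim v1 r>
22. deliver 2→0:  nop
23. recover(0):  <0:back v1 ->

yes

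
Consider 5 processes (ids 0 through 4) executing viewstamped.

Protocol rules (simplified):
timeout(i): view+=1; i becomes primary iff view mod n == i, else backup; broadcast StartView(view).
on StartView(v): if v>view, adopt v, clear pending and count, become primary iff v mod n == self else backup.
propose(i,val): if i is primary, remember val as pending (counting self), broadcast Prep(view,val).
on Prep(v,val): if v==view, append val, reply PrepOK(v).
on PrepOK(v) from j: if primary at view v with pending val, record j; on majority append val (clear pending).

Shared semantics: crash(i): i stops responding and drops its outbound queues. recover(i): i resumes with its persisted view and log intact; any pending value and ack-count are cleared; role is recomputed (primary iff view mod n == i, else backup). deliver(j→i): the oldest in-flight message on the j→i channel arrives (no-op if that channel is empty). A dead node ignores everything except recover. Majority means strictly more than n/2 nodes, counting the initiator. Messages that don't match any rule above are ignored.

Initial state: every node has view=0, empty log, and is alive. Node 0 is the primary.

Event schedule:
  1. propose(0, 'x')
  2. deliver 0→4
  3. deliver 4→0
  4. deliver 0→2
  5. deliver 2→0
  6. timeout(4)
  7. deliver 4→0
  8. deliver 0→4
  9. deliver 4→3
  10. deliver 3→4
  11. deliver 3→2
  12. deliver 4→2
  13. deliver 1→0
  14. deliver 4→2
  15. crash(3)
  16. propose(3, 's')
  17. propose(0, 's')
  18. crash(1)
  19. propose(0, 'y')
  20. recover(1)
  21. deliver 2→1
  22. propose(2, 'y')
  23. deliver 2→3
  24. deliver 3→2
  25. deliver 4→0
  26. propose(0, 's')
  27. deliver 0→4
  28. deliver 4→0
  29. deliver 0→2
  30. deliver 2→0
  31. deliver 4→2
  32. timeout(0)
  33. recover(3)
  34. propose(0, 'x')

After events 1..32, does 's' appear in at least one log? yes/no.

1. propose(0,'x'):  nop
2. deliver 0→4:  <4:back v0 x>
3. deliver 4→0:  nop
4. deliver 0→2:  <2:back v0 x>
5. deliver 2→0:  <0:prim v0 x>
6. timeout(4):  <4:back v1 x>
7. deliver 4→0:  <0:back v1 x>
8. deliver 0→4:  nop
9. deliver 4→3:  <3:back v1 ->
10. deliver 3→4:  nop
11. deliver 3→2:  nop
12. deliver 4→2:  <2:back v1 x>
13. deliver 1→0:  nop
14. deliver 4→2:  nop
15. crash(3):  <3:✗back v1 ->
16. propose(3,'s'):  nop
17. propose(0,'s'):  nop
18. crash(1):  <1:✗back v0 ->
19. propose(0,'y'):  nop
20. recover(1):  <1:back v0 ->
21. deliver 2→1:  nop
22. propose(2,'y'):  nop
23. deliver 2→3:  nop
24. deliver 3→2:  nop
25. deliver 4→0:  nop
26. propose(0,'s'):  nop
27. deliver 0→4:  nop
28. deliver 4→0:  nop
29. deliver 0→2:  nop
30. deliver 2→0:  nop
31. deliver 4→2:  nop
32. timeout(0):  <0:back v2 x>

no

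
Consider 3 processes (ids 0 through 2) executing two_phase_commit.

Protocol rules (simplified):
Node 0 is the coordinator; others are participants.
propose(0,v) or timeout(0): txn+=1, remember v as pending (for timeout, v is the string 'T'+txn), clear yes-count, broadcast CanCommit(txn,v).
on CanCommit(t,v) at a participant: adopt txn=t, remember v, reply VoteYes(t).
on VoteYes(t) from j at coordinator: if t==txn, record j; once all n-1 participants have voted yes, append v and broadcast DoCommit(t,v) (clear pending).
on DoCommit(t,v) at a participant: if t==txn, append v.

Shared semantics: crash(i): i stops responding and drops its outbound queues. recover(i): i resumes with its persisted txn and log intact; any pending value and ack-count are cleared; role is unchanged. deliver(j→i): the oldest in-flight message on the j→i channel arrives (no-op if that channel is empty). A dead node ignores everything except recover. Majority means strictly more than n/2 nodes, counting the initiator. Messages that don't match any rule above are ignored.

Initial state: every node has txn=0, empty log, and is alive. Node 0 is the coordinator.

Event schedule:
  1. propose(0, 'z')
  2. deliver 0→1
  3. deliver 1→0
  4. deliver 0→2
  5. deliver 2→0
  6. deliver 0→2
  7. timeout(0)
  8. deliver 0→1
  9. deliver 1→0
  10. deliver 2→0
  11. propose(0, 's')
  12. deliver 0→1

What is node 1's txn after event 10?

1

[1] propose(0,'z') → N0(coor t1 [-])
[2] deliver 0→1 → N1(part t1 [-])
[3] deliver 1→0 → ∅
[4] deliver 0→2 → N2(part t1 [-])
[5] deliver 2→0 → N0(coor t1 [z])
[6] deliver 0→2 → N2(part t1 [z])
[7] timeout(0) → N0(coor t2 [z])
[8] deliver 0→1 → N1(part t1 [z])
[9] deliver 1→0 → ∅
[10] deliver 2→0 → ∅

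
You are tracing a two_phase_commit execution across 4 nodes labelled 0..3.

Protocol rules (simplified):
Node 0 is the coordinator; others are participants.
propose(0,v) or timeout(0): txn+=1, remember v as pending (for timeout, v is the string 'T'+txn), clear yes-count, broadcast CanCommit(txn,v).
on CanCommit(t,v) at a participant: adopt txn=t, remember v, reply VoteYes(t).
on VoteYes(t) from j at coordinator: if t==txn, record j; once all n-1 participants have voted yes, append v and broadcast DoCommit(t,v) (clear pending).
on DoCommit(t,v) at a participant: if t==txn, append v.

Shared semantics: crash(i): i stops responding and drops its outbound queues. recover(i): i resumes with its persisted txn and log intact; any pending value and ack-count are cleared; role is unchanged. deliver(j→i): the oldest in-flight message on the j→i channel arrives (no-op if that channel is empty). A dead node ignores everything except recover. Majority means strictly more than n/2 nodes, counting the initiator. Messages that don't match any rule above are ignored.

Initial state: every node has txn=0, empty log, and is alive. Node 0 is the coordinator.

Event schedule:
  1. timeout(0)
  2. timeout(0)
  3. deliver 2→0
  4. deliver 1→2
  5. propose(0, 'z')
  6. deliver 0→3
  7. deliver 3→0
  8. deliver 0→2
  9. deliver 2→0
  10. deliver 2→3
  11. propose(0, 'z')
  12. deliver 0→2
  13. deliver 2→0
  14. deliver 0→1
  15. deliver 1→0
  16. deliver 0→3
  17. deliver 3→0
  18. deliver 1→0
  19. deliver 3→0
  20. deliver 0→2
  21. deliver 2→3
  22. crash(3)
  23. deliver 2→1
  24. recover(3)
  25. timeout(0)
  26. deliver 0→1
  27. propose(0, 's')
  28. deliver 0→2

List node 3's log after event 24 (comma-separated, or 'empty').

empty

[1] timeout(0) → N0(coor t1 [-])
[2] timeout(0) → N0(coor t2 [-])
[3] deliver 2→0 → ∅
[4] deliver 1→2 → ∅
[5] propose(0,'z') → N0(coor t3 [-])
[6] deliver 0→3 → N3(part t1 [-])
[7] deliver 3→0 → ∅
[8] deliver 0→2 → N2(part t1 [-])
[9] deliver 2→0 → ∅
[10] deliver 2→3 → ∅
[11] propose(0,'z') → N0(coor t4 [-])
[12] deliver 0→2 → N2(part t2 [-])
[13] deliver 2→0 → ∅
[14] deliver 0→1 → N1(part t1 [-])
[15] deliver 1→0 → ∅
[16] deliver 0→3 → N3(part t2 [-])
[17] deliver 3→0 → ∅
[18] deliver 1→0 → ∅
[19] deliver 3→0 → ∅
[20] deliver 0→2 → N2(part t3 [-])
[21] deliver 2→3 → ∅
[22] crash(3) → N3(✗part t2 [-])
[23] deliver 2→1 → ∅
[24] recover(3) → N3(part t2 [-])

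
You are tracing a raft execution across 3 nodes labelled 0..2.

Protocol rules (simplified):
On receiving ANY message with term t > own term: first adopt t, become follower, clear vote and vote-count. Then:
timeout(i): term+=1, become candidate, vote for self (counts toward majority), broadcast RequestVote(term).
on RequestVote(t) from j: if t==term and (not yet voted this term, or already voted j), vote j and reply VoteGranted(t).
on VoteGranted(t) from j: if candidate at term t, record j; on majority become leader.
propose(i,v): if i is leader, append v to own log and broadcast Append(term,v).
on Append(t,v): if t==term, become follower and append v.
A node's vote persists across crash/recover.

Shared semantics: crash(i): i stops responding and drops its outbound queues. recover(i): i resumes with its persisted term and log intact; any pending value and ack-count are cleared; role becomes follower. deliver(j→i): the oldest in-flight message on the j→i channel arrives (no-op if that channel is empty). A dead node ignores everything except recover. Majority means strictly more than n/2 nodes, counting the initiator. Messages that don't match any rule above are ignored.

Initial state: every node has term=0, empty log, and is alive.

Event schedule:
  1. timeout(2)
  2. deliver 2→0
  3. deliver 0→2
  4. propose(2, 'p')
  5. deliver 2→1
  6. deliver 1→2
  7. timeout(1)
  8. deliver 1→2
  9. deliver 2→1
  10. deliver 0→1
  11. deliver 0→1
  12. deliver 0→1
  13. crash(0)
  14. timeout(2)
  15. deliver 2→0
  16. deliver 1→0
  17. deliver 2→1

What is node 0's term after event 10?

1

step 1 timeout(2): 2={cand,t=1,log=-}
step 2 deliver 2→0: 0={foll,t=1,log=-}
step 3 deliver 0→2: 2={lead,t=1,log=-}
step 4 propose(2,'p'): 2={lead,t=1,log=p}
step 5 deliver 2→1: 1={foll,t=1,log=-}
step 6 deliver 1→2: —
step 7 timeout(1): 1={cand,t=2,log=-}
step 8 deliver 1→2: 2={foll,t=2,log=p}
step 9 deliver 2→1: —
step 10 deliver 0→1: —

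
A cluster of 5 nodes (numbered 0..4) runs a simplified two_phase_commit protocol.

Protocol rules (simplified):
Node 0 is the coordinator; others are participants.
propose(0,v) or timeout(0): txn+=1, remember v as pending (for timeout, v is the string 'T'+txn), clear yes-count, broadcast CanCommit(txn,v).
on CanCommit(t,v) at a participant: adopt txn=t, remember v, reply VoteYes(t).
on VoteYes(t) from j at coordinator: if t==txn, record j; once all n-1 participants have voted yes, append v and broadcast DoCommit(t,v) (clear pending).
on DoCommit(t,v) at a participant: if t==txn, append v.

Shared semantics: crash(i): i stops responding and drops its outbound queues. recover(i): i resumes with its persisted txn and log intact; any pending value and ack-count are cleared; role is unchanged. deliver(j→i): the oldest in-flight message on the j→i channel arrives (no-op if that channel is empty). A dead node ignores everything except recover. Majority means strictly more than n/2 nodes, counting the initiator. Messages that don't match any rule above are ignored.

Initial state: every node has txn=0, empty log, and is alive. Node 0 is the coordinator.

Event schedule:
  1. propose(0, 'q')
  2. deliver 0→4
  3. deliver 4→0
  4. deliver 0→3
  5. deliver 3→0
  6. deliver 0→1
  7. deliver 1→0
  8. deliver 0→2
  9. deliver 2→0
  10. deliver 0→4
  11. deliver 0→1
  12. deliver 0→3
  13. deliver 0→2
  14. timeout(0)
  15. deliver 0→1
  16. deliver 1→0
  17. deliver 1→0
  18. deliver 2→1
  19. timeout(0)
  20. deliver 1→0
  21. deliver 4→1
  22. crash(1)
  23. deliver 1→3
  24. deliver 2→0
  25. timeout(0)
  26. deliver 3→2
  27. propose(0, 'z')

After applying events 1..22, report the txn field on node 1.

step 1 propose(0,'q'): 0={coor,t=1,log=-}
step 2 deliver 0→4: 4={part,t=1,log=-}
step 3 deliver 4→0: —
step 4 deliver 0→3: 3={part,t=1,log=-}
step 5 deliver 3→0: —
step 6 deliver 0→1: 1={part,t=1,log=-}
step 7 deliver 1→0: —
step 8 deliver 0→2: 2={part,t=1,log=-}
step 9 deliver 2→0: 0={coor,t=1,log=q}
step 10 deliver 0→4: 4={part,t=1,log=q}
step 11 deliver 0→1: 1={part,t=1,log=q}
step 12 deliver 0→3: 3={part,t=1,log=q}
step 13 deliver 0→2: 2={part,t=1,log=q}
step 14 timeout(0): 0={coor,t=2,log=q}
step 15 deliver 0→1: 1={part,t=2,log=q}
step 16 deliver 1→0: —
step 17 deliver 1→0: —
step 18 deliver 2→1: —
step 19 timeout(0): 0={coor,t=3,log=q}
step 20 deliver 1→0: —
step 21 deliver 4→1: —
step 22 crash(1): 1={✗part,t=2,log=q}

2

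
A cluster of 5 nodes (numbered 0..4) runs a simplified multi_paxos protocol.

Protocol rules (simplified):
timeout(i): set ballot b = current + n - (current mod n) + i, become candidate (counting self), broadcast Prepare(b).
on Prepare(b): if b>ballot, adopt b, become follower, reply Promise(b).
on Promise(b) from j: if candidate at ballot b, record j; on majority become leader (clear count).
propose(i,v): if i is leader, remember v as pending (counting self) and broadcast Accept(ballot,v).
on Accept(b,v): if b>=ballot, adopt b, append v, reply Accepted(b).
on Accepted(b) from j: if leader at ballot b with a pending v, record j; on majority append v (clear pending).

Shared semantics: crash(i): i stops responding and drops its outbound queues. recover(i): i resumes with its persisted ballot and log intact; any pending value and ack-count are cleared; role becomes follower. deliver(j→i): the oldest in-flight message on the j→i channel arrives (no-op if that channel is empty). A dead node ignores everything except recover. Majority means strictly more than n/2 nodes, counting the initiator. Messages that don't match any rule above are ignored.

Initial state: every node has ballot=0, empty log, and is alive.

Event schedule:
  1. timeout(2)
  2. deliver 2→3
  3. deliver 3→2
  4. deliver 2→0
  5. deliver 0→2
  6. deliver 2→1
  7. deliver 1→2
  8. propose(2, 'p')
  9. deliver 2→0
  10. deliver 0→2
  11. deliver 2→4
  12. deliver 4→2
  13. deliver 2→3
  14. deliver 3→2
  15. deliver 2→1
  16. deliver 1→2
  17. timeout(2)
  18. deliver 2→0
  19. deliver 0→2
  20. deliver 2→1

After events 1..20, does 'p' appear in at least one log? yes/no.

yes

step 1 timeout(2): 2={cand,b=7,log=-}
step 2 deliver 2→3: 3={foll,b=7,log=-}
step 3 deliver 3→2: —
step 4 deliver 2→0: 0={foll,b=7,log=-}
step 5 deliver 0→2: 2={lead,b=7,log=-}
step 6 deliver 2→1: 1={foll,b=7,log=-}
step 7 deliver 1→2: —
step 8 propose(2,'p'): —
step 9 deliver 2→0: 0={foll,b=7,log=p}
step 10 deliver 0→2: —
step 11 deliver 2→4: 4={foll,b=7,log=-}
step 12 deliver 4→2: —
step 13 deliver 2→3: 3={foll,b=7,log=p}
step 14 deliver 3→2: 2={lead,b=7,log=p}
step 15 deliver 2→1: 1={foll,b=7,log=p}
step 16 deliver 1→2: —
step 17 timeout(2): 2={cand,b=12,log=p}
step 18 deliver 2→0: 0={foll,b=12,log=p}
step 19 deliver 0→2: —
step 20 deliver 2→1: 1={foll,b=12,log=p}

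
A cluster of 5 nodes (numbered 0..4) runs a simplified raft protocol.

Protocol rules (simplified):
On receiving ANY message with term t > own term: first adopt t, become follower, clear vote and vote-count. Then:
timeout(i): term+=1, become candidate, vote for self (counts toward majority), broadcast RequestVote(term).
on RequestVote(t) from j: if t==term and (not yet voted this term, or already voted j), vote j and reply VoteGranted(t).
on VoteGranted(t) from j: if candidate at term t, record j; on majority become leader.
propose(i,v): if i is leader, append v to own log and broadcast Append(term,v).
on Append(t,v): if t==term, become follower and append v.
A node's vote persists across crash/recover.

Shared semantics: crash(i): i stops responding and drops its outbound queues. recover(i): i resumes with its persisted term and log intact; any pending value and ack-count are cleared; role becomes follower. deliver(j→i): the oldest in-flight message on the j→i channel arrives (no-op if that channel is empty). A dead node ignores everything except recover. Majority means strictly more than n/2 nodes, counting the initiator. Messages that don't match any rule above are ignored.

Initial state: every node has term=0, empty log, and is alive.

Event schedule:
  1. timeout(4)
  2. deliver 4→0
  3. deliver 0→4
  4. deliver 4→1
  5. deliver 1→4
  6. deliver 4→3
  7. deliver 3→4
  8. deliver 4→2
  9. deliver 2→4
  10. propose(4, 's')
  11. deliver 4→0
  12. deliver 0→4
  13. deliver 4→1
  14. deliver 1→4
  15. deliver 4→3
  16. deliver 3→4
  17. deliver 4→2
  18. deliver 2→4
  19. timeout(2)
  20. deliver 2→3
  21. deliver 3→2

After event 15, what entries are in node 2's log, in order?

step 1 timeout(4): 4={cand,t=1,log=-}
step 2 deliver 4→0: 0={foll,t=1,log=-}
step 3 deliver 0→4: —
step 4 deliver 4→1: 1={foll,t=1,log=-}
step 5 deliver 1→4: 4={lead,t=1,log=-}
step 6 deliver 4→3: 3={foll,t=1,log=-}
step 7 deliver 3→4: —
step 8 deliver 4→2: 2={foll,t=1,log=-}
step 9 deliver 2→4: —
step 10 propose(4,'s'): 4={lead,t=1,log=s}
step 11 deliver 4→0: 0={foll,t=1,log=s}
step 12 deliver 0→4: —
step 13 deliver 4→1: 1={foll,t=1,log=s}
step 14 deliver 1→4: —
step 15 deliver 4→3: 3={foll,t=1,log=s}

empty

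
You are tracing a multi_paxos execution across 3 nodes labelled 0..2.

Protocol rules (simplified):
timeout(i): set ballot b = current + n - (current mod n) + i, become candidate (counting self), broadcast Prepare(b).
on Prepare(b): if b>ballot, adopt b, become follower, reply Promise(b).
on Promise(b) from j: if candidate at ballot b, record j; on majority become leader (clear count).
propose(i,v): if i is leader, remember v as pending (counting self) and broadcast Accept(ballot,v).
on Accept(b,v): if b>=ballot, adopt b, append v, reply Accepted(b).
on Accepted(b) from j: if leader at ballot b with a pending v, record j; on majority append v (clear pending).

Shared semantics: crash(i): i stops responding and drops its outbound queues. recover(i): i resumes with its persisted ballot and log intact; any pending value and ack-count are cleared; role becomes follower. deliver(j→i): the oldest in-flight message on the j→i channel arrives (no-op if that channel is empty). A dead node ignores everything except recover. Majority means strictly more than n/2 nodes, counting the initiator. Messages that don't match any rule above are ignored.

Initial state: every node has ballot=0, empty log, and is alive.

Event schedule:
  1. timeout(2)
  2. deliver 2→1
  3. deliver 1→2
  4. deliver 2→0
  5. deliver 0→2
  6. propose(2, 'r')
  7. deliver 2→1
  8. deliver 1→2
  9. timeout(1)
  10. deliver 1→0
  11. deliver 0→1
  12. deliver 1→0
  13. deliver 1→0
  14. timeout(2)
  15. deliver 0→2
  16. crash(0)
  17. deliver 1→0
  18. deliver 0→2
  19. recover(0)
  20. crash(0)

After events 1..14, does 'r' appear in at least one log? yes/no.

yes

e1 timeout(2): 2[cand,b=5,-]
e2 deliver 2→1: 1[foll,b=5,-]
e3 deliver 1→2: 2[lead,b=5,-]
e4 deliver 2→0: 0[foll,b=5,-]
e5 deliver 0→2: ·
e6 propose(2,'r'): ·
e7 deliver 2→1: 1[foll,b=5,r]
e8 deliver 1→2: 2[lead,b=5,r]
e9 timeout(1): 1[cand,b=7,r]
e10 deliver 1→0: 0[foll,b=7,-]
e11 deliver 0→1: 1[lead,b=7,r]
e12 deliver 1→0: ·
e13 deliver 1→0: ·
e14 timeout(2): 2[cand,b=8,r]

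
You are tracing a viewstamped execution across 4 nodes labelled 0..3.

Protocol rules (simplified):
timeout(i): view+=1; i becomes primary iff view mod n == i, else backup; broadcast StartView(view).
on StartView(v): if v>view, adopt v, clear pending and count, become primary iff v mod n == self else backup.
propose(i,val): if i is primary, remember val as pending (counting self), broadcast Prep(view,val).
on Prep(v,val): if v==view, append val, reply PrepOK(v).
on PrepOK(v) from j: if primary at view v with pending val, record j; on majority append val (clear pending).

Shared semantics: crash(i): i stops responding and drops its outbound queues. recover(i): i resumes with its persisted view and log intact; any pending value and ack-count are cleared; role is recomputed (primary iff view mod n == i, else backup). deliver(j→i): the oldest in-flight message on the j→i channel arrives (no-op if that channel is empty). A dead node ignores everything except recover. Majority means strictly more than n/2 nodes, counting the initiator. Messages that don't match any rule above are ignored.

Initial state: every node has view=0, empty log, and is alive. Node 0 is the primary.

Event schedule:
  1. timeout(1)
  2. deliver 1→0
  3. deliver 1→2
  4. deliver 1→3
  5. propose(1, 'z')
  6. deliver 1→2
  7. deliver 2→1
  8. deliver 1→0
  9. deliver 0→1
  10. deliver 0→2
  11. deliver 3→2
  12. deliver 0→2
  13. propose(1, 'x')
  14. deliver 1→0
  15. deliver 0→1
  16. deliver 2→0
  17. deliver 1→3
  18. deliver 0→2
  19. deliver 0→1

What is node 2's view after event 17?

e1 timeout(1): 1[prim,v=1,-]
e2 deliver 1→0: 0[back,v=1,-]
e3 deliver 1→2: 2[back,v=1,-]
e4 deliver 1→3: 3[back,v=1,-]
e5 propose(1,'z'): ·
e6 deliver 1→2: 2[back,v=1,z]
e7 deliver 2→1: ·
e8 deliver 1→0: 0[back,v=1,z]
e9 deliver 0→1: 1[prim,v=1,z]
e10 deliver 0→2: ·
e11 deliver 3→2: ·
e12 deliver 0→2: ·
e13 propose(1,'x'): ·
e14 deliver 1→0: 0[back,v=1,z,x]
e15 deliver 0→1: ·
e16 deliver 2→0: ·
e17 deliver 1→3: 3[back,v=1,z]

1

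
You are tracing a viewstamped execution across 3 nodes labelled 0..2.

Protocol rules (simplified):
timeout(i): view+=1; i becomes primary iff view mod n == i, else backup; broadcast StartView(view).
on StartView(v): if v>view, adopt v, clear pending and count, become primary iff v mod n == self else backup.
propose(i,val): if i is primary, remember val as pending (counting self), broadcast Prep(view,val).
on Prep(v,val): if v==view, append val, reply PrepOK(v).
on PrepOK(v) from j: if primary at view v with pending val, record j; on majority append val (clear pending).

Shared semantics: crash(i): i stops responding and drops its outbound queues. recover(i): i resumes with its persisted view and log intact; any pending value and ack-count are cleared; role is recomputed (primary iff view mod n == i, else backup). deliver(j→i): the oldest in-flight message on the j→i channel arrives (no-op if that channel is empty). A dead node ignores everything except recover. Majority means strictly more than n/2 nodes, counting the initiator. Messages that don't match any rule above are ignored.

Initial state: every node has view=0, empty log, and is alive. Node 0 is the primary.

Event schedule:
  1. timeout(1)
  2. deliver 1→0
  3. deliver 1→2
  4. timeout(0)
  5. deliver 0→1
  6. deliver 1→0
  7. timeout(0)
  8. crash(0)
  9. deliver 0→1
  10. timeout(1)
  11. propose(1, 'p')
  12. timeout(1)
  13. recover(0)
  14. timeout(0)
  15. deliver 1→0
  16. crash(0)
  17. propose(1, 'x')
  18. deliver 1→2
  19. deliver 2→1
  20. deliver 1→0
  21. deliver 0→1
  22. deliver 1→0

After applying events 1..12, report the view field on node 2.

1

[1] timeout(1) → N1(prim v1 [-])
[2] deliver 1→0 → N0(back v1 [-])
[3] deliver 1→2 → N2(back v1 [-])
[4] timeout(0) → N0(back v2 [-])
[5] deliver 0→1 → N1(back v2 [-])
[6] deliver 1→0 → ∅
[7] timeout(0) → N0(prim v3 [-])
[8] crash(0) → N0(✗prim v3 [-])
[9] deliver 0→1 → ∅
[10] timeout(1) → N1(back v3 [-])
[11] propose(1,'p') → ∅
[12] timeout(1) → N1(prim v4 [-])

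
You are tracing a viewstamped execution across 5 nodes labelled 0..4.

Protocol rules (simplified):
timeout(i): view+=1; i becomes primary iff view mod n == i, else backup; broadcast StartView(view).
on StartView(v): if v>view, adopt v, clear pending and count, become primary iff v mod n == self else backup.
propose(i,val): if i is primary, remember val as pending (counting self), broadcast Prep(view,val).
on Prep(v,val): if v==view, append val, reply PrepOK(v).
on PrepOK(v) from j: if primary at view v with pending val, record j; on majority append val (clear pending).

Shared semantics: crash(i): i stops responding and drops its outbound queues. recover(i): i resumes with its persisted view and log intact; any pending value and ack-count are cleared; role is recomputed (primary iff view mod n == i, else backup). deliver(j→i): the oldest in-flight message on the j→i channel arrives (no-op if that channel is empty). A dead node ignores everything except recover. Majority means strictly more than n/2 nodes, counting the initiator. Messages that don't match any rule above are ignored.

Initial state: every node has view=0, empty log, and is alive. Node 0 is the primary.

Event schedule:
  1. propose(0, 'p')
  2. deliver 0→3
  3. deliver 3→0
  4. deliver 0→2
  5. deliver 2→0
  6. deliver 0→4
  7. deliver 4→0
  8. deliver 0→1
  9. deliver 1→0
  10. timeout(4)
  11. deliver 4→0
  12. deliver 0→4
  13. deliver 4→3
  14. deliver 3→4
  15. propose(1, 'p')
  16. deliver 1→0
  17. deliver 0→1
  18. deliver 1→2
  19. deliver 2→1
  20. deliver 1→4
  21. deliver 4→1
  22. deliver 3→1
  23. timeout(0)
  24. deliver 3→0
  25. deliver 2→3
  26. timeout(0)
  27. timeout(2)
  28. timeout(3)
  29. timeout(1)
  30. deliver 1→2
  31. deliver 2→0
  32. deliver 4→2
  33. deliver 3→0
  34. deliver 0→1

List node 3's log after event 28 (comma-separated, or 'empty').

p

[1] propose(0,'p') → ∅
[2] deliver 0→3 → N3(back v0 [p])
[3] deliver 3→0 → ∅
[4] deliver 0→2 → N2(back v0 [p])
[5] deliver 2→0 → N0(prim v0 [p])
[6] deliver 0→4 → N4(back v0 [p])
[7] deliver 4→0 → ∅
[8] deliver 0→1 → N1(back v0 [p])
[9] deliver 1→0 → ∅
[10] timeout(4) → N4(back v1 [p])
[11] deliver 4→0 → N0(back v1 [p])
[12] deliver 0→4 → ∅
[13] deliver 4→3 → N3(back v1 [p])
[14] deliver 3→4 → ∅
[15] propose(1,'p') → ∅
[16] deliver 1→0 → ∅
[17] deliver 0→1 → ∅
[18] deliver 1→2 → ∅
[19] deliver 2→1 → ∅
[20] deliver 1→4 → ∅
[21] deliver 4→1 → N1(prim v1 [p])
[22] deliver 3→1 → ∅
[23] timeout(0) → N0(back v2 [p])
[24] deliver 3→0 → ∅
[25] deliver 2→3 → ∅
[26] timeout(0) → N0(back v3 [p])
[27] timeout(2) → N2(back v1 [p])
[28] timeout(3) → N3(back v2 [p])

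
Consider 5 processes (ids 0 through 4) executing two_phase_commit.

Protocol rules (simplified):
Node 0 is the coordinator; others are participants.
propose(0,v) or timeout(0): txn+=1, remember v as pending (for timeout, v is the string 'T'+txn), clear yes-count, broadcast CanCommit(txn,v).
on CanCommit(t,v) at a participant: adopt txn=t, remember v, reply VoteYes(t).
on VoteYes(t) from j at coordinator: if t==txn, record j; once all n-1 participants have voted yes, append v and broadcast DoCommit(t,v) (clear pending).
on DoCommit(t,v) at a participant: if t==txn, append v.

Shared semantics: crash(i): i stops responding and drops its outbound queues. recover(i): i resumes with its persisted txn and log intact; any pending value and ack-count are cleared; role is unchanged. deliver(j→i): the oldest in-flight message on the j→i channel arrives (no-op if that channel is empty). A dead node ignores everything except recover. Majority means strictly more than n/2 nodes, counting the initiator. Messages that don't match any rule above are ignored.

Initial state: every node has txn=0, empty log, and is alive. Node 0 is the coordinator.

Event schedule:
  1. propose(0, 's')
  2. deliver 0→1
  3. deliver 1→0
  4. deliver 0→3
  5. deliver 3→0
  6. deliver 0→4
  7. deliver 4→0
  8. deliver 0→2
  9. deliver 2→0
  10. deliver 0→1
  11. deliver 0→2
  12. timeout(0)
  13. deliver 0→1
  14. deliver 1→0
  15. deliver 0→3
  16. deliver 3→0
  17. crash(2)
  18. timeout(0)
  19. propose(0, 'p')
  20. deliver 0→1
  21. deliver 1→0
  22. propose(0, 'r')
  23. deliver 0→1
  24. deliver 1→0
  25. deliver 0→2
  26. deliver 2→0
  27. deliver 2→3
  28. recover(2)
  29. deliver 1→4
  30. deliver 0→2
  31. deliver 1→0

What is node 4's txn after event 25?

1

e1 propose(0,'s'): 0[coor,t=1,-]
e2 deliver 0→1: 1[part,t=1,-]
e3 deliver 1→0: ·
e4 deliver 0→3: 3[part,t=1,-]
e5 deliver 3→0: ·
e6 deliver 0→4: 4[part,t=1,-]
e7 deliver 4→0: ·
e8 deliver 0→2: 2[part,t=1,-]
e9 deliver 2→0: 0[coor,t=1,s]
e10 deliver 0→1: 1[part,t=1,s]
e11 deliver 0→2: 2[part,t=1,s]
e12 timeout(0): 0[coor,t=2,s]
e13 deliver 0→1: 1[part,t=2,s]
e14 deliver 1→0: ·
e15 deliver 0→3: 3[part,t=1,s]
e16 deliver 3→0: ·
e17 crash(2): 2[✗part,t=1,s]
e18 timeout(0): 0[coor,t=3,s]
e19 propose(0,'p'): 0[coor,t=4,s]
e20 deliver 0→1: 1[part,t=3,s]
e21 deliver 1→0: ·
e22 propose(0,'r'): 0[coor,t=5,s]
e23 deliver 0→1: 1[part,t=4,s]
e24 deliver 1→0: ·
e25 deliver 0→2: ·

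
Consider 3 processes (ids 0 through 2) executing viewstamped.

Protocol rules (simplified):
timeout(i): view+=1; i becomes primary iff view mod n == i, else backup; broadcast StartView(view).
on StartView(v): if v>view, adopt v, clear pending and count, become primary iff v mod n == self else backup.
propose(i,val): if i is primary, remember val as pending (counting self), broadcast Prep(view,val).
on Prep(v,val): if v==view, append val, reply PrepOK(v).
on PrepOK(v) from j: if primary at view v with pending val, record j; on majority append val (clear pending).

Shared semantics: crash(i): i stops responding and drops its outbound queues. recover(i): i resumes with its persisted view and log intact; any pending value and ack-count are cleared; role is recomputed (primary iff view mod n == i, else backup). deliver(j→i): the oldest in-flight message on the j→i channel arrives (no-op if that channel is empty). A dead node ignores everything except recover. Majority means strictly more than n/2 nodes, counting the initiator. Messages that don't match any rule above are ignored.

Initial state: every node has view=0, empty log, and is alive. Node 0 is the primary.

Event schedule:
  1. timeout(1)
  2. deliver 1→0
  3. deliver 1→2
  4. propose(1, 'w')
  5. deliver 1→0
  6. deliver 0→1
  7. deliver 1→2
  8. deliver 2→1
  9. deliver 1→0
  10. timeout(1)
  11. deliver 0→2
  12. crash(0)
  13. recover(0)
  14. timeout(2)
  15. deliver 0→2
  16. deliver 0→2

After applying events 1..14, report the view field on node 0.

after 1 — timeout(1): n1:prim/v1/[-]
after 2 — deliver 1→0: n0:back/v1/[-]
after 3 — deliver 1→2: n2:back/v1/[-]
after 4 — propose(1,'w'): ·
after 5 — deliver 1→0: n0:back/v1/[w]
after 6 — deliver 0→1: n1:prim/v1/[w]
after 7 — deliver 1→2: n2:back/v1/[w]
after 8 — deliver 2→1: ·
after 9 — deliver 1→0: ·
after 10 — timeout(1): n1:back/v2/[w]
after 11 — deliver 0→2: ·
after 12 — crash(0): n0:✗back/v1/[w]
after 13 — recover(0): n0:back/v1/[w]
after 14 — timeout(2): n2:prim/v2/[w]

1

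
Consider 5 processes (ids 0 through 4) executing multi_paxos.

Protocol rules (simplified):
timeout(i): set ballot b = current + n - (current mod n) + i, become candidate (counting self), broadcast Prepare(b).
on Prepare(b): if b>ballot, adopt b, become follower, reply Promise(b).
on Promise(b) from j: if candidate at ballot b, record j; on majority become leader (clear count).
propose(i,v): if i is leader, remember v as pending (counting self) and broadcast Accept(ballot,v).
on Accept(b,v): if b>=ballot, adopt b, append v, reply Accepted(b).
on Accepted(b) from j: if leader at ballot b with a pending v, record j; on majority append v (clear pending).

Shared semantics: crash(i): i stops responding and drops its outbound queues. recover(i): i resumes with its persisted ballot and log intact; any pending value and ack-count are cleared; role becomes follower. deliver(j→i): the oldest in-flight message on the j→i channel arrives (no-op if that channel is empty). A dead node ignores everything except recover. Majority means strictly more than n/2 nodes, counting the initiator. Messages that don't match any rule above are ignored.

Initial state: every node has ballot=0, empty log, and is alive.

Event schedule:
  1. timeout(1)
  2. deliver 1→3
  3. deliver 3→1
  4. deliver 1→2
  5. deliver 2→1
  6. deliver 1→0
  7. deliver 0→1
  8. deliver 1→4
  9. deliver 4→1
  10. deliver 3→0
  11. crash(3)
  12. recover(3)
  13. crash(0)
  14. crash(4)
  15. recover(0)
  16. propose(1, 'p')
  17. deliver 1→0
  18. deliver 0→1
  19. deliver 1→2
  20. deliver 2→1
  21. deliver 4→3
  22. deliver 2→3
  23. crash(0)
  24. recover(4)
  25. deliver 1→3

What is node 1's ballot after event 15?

e1 timeout(1): 1[cand,b=6,-]
e2 deliver 1→3: 3[foll,b=6,-]
e3 deliver 3→1: ·
e4 deliver 1→2: 2[foll,b=6,-]
e5 deliver 2→1: 1[lead,b=6,-]
e6 deliver 1→0: 0[foll,b=6,-]
e7 deliver 0→1: ·
e8 deliver 1→4: 4[foll,b=6,-]
e9 deliver 4→1: ·
e10 deliver 3→0: ·
e11 crash(3): 3[✗foll,b=6,-]
e12 recover(3): 3[foll,b=6,-]
e13 crash(0): 0[✗foll,b=6,-]
e14 crash(4): 4[✗foll,b=6,-]
e15 recover(0): 0[foll,b=6,-]

6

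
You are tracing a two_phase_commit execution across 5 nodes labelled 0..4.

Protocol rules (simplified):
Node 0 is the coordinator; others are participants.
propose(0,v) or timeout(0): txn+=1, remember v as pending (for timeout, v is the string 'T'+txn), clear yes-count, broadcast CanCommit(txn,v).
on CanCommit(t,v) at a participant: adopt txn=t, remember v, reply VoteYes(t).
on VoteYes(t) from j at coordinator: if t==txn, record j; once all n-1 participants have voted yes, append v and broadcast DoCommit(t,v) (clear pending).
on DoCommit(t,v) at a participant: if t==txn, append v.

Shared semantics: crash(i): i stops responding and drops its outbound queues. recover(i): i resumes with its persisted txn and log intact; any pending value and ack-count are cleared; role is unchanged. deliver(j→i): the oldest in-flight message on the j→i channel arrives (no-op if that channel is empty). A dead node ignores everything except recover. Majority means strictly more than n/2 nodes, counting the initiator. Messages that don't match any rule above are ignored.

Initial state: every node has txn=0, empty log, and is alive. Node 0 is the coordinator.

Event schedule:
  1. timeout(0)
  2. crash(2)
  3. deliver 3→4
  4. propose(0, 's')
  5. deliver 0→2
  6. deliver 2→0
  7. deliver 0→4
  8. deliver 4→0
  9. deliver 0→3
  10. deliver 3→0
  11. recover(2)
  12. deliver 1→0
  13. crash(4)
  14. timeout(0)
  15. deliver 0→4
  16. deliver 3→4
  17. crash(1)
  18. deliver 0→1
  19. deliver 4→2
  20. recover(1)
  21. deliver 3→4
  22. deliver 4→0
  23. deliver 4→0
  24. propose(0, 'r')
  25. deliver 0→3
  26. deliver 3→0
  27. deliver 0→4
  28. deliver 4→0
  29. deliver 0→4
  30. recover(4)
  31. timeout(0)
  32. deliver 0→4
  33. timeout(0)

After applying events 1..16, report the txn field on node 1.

0

step 1 timeout(0): 0={coor,t=1,log=-}
step 2 crash(2): 2={✗part,t=0,log=-}
step 3 deliver 3→4: —
step 4 propose(0,'s'): 0={coor,t=2,log=-}
step 5 deliver 0→2: —
step 6 deliver 2→0: —
step 7 deliver 0→4: 4={part,t=1,log=-}
step 8 deliver 4→0: —
step 9 deliver 0→3: 3={part,t=1,log=-}
step 10 deliver 3→0: —
step 11 recover(2): 2={part,t=0,log=-}
step 12 deliver 1→0: —
step 13 crash(4): 4={✗part,t=1,log=-}
step 14 timeout(0): 0={coor,t=3,log=-}
step 15 deliver 0→4: —
step 16 deliver 3→4: —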